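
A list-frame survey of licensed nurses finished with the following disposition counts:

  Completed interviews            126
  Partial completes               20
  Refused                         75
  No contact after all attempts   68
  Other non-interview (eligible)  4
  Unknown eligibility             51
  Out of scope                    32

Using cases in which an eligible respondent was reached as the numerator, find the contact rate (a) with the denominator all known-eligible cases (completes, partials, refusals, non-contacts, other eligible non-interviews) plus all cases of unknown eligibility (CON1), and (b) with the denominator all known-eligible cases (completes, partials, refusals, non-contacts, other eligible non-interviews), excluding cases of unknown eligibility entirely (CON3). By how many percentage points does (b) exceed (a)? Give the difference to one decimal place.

11.4

Num: 126 + 20 + 75 + 4 = 225
Denom: 126 + 20 + 75 + 68 + 4 + 51 = 344
CON1 = 225 / 344 = 0.6541
Denom: 126 + 20 + 75 + 68 + 4 = 293
CON3 = 225 / 293 = 0.7679
Difference = 76.79 − 65.41 = 11.38 percentage points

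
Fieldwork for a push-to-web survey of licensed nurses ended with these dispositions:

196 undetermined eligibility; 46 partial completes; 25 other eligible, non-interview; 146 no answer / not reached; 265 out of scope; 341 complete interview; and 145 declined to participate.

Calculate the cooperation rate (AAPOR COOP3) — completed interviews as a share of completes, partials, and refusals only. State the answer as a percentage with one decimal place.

Top: 341
Denom: 341 + 46 + 145 = 532
COOP3 = 341 / 532 = 0.6410

64.1%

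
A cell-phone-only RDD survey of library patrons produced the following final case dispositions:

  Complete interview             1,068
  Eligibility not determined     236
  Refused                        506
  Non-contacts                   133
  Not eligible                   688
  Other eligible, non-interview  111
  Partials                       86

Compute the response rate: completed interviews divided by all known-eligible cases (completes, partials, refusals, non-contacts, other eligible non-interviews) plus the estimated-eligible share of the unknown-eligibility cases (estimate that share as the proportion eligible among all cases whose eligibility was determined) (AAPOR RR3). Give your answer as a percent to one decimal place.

51.4%

Numerator = 1068
Eligible (known) = 1068 + 86 + 506 + 133 + 111 = 1904
e = 1904 / (1904 + 688) = 1904 / 2592 = 0.7346
Eligible share of unknowns = 0.7346 × 236 = 173.37
Denominator = 1904 + 173.37 = 2077.37
RR3 = 1068 / 2077.37 = 0.5141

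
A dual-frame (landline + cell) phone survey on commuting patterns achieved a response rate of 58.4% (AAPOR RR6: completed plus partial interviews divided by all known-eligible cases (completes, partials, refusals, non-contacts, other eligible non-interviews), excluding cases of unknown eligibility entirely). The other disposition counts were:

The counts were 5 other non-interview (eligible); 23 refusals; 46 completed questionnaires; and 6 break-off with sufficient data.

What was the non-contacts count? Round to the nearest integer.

9

Num → 46 + 6 = 52
RR6 = 52 / D = 0.584
D = 52 / 0.584 = 89.0
Rest of base = 80
non-contacts = 89.0 − 80 ≈ 9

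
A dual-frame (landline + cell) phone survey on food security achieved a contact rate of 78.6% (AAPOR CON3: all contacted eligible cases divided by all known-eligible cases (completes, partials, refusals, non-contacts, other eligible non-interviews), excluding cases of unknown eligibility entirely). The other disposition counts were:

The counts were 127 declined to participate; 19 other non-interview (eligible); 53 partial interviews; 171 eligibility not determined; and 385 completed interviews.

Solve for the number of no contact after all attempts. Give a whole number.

Num = 385 + 53 + 127 + 19 = 584
CON3 = 584 / D = 0.786
D = 584 / 0.786 = 743.0
Remaining denominator categories sum to 584
no contact after all attempts = 743.0 − 584 ≈ 159

159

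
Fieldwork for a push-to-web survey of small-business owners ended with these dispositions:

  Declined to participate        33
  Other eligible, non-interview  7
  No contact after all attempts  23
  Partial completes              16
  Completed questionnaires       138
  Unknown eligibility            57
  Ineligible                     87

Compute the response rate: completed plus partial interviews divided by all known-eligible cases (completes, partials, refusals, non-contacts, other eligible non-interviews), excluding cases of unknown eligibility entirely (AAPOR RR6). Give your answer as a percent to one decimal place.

Top = 138 + 16 = 154
Denominator = 138 + 16 + 33 + 23 + 7 = 217
RR6 = 154 / 217 = 0.7097

71.0%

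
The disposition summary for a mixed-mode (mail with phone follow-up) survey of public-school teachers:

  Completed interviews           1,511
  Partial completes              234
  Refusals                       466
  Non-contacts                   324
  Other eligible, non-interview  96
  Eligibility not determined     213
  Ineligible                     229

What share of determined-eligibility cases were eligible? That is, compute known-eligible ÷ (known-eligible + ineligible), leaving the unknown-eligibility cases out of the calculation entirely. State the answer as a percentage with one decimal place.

Eligible (known): 1511 + 234 + 466 + 324 + 96 = 2631
e = 2631 / (2631 + 229) = 2631 / 2860 = 0.9199

92.0%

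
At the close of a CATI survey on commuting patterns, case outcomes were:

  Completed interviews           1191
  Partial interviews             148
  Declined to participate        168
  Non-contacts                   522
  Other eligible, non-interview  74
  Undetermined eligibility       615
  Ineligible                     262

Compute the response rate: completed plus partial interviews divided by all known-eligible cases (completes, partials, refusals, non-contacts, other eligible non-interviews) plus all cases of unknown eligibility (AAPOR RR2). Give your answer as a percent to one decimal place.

Num: 1191 + 148 = 1339
Base: 1191 + 148 + 168 + 522 + 74 + 615 = 2718
RR2 = 1339 / 2718 = 0.4926

49.3%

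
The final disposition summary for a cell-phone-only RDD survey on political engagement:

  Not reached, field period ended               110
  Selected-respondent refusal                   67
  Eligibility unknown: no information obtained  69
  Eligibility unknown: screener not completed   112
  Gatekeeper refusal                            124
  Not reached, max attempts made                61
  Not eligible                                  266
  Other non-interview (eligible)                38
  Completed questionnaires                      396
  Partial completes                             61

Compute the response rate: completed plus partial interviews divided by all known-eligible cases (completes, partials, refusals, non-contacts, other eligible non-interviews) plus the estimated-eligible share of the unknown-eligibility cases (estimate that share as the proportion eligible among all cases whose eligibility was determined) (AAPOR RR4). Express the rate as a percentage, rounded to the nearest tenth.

Refusals = 124 + 67 = 191
Never reached = 110 + 61 = 171
Unknown eligibility = 112 + 69 = 181
Numerator: 396 + 61 = 457
Known eligible: 396 + 61 + 191 + 171 + 38 = 857
e = 857 / (857 + 266) = 857 / 1123 = 0.7631
Estimated eligible among unknowns: 0.7631 × 181 = 138.12
Denominator: 857 + 138.12 = 995.12
RR4 = 457 / 995.12 = 0.4592

45.9%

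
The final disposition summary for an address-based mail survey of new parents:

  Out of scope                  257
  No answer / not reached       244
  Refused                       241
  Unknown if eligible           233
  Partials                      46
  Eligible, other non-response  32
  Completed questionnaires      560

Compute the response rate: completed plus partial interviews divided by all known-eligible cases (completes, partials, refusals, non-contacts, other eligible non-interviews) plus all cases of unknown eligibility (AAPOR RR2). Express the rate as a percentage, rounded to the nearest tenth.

44.7%

Top: 560 + 46 = 606
Denominator: 560 + 46 + 241 + 244 + 32 + 233 = 1356
RR2 = 606 / 1356 = 0.4469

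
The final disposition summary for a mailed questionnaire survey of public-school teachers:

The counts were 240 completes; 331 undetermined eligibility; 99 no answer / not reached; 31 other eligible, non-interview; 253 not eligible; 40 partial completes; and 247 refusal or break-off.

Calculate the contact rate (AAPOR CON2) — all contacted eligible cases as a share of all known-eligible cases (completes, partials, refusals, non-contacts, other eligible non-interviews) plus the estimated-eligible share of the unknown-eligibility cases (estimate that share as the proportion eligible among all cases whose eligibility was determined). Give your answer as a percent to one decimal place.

62.3%

Numerator → 240 + 40 + 247 + 31 = 558
Eligible (known) → 240 + 40 + 247 + 99 + 31 = 657
e = 657 / (657 + 253) = 657 / 910 = 0.7220
Estimated eligible among unknowns → 0.7220 × 331 = 238.98
Denom → 657 + 238.98 = 895.98
CON2 = 558 / 895.98 = 0.6228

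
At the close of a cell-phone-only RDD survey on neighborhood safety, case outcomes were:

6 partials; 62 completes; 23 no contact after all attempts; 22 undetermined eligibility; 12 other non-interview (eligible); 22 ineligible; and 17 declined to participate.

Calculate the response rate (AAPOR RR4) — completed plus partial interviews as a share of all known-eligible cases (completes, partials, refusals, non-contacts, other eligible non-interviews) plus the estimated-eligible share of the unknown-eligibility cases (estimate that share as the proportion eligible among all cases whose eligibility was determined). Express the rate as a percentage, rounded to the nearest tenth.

49.1%

Numerator: 62 + 6 = 68
Eligible (known): 62 + 6 + 17 + 23 + 12 = 120
e = 120 / (120 + 22) = 120 / 142 = 0.8451
Eligible share of unknowns: 0.8451 × 22 = 18.59
Base: 120 + 18.59 = 138.59
RR4 = 68 / 138.59 = 0.4907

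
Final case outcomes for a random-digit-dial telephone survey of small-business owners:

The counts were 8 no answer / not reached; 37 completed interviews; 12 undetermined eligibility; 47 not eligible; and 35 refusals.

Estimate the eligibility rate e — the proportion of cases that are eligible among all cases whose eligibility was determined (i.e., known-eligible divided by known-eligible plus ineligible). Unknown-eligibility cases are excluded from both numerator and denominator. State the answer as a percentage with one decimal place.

63.0%

Eligible (known): 37 + 35 + 8 = 80
e = 80 / (80 + 47) = 80 / 127 = 0.6299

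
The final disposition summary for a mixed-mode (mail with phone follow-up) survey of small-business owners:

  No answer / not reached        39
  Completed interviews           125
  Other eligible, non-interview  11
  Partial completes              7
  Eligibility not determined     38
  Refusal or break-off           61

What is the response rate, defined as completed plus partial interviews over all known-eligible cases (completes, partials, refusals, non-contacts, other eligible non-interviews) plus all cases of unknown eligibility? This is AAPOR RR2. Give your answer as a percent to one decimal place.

47.0%

Numerator → 125 + 7 = 132
Denominator → 125 + 7 + 61 + 39 + 11 + 38 = 281
RR2 = 132 / 281 = 0.4698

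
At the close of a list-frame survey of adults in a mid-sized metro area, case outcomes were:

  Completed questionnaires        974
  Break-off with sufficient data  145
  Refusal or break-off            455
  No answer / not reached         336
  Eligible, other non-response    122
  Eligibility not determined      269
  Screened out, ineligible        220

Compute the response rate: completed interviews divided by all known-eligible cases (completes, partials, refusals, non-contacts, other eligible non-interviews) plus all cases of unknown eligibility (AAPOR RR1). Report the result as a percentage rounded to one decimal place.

Num: 974
Denom: 974 + 145 + 455 + 336 + 122 + 269 = 2301
RR1 = 974 / 2301 = 0.4233

42.3%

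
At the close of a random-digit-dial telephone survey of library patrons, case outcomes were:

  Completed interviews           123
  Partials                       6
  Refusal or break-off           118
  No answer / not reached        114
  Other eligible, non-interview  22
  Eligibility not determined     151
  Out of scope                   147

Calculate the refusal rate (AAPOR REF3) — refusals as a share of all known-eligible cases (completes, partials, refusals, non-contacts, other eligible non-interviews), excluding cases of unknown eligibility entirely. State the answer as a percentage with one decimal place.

Num → 118
Denom → 123 + 6 + 118 + 114 + 22 = 383
REF3 = 118 / 383 = 0.3081

30.8%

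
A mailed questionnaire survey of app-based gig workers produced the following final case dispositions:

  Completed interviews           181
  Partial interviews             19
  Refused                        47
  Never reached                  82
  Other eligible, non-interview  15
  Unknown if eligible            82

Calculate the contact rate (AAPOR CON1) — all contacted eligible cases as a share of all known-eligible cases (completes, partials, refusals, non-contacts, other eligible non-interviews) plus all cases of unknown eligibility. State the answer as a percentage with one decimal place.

Num = 181 + 19 + 47 + 15 = 262
Base = 181 + 19 + 47 + 82 + 15 + 82 = 426
CON1 = 262 / 426 = 0.6150

61.5%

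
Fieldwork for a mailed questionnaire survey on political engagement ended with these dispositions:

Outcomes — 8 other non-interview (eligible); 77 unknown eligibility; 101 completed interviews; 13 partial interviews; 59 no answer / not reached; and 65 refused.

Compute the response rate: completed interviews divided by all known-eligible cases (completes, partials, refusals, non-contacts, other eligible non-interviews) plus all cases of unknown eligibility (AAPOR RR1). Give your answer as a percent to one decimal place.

31.3%

Numerator: 101
Base: 101 + 13 + 65 + 59 + 8 + 77 = 323
RR1 = 101 / 323 = 0.3127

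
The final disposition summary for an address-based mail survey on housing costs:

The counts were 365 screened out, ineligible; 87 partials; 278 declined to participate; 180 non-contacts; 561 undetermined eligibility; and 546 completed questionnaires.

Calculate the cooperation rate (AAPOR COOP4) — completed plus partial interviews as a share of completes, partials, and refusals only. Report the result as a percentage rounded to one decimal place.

69.5%

Numerator = 546 + 87 = 633
Base = 546 + 87 + 278 = 911
COOP4 = 633 / 911 = 0.6948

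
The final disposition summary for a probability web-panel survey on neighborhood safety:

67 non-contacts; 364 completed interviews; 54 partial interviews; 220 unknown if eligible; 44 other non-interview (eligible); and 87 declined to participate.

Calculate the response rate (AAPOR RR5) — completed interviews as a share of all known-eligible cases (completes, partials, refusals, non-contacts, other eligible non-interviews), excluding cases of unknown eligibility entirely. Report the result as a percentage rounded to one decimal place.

59.1%

Numerator → 364
Base → 364 + 54 + 87 + 67 + 44 = 616
RR5 = 364 / 616 = 0.5909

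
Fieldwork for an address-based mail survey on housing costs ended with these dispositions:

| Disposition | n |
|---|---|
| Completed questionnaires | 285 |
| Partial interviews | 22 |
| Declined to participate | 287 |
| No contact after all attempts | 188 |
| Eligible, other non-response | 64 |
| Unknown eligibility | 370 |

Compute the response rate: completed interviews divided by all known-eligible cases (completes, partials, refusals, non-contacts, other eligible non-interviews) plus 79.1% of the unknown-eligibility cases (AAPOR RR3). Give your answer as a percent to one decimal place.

25.0%

Top: 285
Known eligible: 285 + 22 + 287 + 188 + 64 = 846
Eligible share of unknowns: 0.7910 × 370 = 292.67
Denom: 846 + 292.67 = 1138.67
RR3 = 285 / 1138.67 = 0.2503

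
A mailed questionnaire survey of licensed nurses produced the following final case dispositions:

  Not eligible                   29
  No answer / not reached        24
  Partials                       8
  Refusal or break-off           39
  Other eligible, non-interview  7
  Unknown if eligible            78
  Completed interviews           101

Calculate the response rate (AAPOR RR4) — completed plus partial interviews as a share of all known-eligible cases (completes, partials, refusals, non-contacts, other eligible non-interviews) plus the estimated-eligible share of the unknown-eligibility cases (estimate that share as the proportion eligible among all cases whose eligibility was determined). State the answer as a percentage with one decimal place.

Num: 101 + 8 = 109
Known eligible: 101 + 8 + 39 + 24 + 7 = 179
e = 179 / (179 + 29) = 179 / 208 = 0.8606
e × U: 0.8606 × 78 = 67.13
Base: 179 + 67.13 = 246.13
RR4 = 109 / 246.13 = 0.4429

44.3%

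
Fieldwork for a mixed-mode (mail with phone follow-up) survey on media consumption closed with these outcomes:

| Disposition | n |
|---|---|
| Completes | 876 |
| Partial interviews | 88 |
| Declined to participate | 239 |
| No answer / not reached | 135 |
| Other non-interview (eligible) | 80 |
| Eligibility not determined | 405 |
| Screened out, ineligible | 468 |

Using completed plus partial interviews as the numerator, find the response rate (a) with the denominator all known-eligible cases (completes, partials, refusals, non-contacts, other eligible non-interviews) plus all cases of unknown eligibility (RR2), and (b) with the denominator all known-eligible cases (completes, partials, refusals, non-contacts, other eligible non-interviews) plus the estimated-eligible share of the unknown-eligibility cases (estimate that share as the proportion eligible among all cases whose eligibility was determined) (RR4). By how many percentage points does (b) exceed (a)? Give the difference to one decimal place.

3.1

Num: 876 + 88 = 964
Base: 876 + 88 + 239 + 135 + 80 + 405 = 1823
RR2 = 964 / 1823 = 0.5288
Known eligible: 876 + 88 + 239 + 135 + 80 = 1418
e = 1418 / (1418 + 468) = 1418 / 1886 = 0.7519
Estimated eligible among unknowns: 0.7519 × 405 = 304.52
Base: 1418 + 304.52 = 1722.52
RR4 = 964 / 1722.52 = 0.5596
Difference = 55.96 − 52.88 = 3.08 percentage points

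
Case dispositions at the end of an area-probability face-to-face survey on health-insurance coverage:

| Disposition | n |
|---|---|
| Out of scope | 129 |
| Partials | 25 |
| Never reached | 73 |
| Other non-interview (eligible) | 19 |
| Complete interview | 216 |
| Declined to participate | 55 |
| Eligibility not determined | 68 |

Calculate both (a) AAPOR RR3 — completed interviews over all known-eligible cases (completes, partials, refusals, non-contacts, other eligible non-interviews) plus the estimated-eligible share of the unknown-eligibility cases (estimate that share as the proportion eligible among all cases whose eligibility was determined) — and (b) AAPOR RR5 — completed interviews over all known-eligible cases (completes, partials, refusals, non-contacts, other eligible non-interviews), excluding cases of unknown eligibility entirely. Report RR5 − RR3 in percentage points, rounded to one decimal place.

Num → 216
Determined eligible → 216 + 25 + 55 + 73 + 19 = 388
e = 388 / (388 + 129) = 388 / 517 = 0.7505
e × U → 0.7505 × 68 = 51.03
Denom → 388 + 51.03 = 439.03
RR3 = 216 / 439.03 = 0.4920
Denom → 216 + 25 + 55 + 73 + 19 = 388
RR5 = 216 / 388 = 0.5567
Difference = 55.67 − 49.20 = 6.47 percentage points

6.5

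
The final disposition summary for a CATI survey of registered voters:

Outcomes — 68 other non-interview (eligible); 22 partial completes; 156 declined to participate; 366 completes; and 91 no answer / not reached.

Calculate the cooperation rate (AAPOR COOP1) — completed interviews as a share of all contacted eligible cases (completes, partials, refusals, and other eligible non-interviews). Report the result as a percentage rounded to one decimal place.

Numerator → 366
Denom → 366 + 22 + 156 + 68 = 612
COOP1 = 366 / 612 = 0.5980

59.8%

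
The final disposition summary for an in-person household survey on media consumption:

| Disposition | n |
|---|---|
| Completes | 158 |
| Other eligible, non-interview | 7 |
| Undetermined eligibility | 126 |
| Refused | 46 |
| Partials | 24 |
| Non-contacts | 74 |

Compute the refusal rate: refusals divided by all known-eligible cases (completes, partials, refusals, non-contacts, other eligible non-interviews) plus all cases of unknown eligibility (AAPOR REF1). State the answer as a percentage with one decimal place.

Numerator: 46
Denom: 158 + 24 + 46 + 74 + 7 + 126 = 435
REF1 = 46 / 435 = 0.1057

10.6%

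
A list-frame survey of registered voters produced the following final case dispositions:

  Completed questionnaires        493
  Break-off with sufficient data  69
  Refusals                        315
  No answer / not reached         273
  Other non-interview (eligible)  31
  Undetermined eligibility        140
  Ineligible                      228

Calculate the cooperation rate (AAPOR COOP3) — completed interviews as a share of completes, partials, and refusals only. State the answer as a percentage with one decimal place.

Num → 493
Denom → 493 + 69 + 315 = 877
COOP3 = 493 / 877 = 0.5621

56.2%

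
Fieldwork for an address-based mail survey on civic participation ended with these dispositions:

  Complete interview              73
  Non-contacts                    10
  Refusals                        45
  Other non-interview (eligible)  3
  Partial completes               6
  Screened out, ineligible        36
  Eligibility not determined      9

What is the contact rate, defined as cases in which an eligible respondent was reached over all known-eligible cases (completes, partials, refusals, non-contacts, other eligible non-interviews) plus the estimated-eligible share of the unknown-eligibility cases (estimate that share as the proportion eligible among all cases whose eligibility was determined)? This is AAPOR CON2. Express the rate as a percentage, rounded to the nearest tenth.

88.1%

Top = 73 + 6 + 45 + 3 = 127
Eligible (known) = 73 + 6 + 45 + 10 + 3 = 137
e = 137 / (137 + 36) = 137 / 173 = 0.7919
e × U = 0.7919 × 9 = 7.13
Denominator = 137 + 7.13 = 144.13
CON2 = 127 / 144.13 = 0.8811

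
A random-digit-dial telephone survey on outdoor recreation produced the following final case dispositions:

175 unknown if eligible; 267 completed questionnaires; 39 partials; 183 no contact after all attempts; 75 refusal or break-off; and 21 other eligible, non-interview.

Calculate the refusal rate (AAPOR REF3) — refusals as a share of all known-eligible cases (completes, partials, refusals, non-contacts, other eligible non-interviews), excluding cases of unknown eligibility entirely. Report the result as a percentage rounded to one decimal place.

Top: 75
Base: 267 + 39 + 75 + 183 + 21 = 585
REF3 = 75 / 585 = 0.1282

12.8%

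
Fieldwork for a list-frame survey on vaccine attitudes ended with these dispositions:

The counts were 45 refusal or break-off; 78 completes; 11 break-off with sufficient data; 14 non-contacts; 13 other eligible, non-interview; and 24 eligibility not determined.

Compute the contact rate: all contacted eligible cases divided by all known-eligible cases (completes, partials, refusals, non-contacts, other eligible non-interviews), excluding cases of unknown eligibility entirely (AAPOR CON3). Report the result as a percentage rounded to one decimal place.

Top → 78 + 11 + 45 + 13 = 147
Base → 78 + 11 + 45 + 14 + 13 = 161
CON3 = 147 / 161 = 0.9130

91.3%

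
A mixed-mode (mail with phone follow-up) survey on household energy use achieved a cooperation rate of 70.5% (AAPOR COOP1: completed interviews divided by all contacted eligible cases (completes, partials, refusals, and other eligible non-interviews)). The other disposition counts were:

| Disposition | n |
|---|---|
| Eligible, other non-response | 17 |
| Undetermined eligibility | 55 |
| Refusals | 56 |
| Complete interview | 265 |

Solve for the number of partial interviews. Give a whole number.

COOP1 = 265 / D = 0.705
D = 265 / 0.705 = 375.9
Other denominator terms total 338
partial interviews = 375.9 − 338 ≈ 38

38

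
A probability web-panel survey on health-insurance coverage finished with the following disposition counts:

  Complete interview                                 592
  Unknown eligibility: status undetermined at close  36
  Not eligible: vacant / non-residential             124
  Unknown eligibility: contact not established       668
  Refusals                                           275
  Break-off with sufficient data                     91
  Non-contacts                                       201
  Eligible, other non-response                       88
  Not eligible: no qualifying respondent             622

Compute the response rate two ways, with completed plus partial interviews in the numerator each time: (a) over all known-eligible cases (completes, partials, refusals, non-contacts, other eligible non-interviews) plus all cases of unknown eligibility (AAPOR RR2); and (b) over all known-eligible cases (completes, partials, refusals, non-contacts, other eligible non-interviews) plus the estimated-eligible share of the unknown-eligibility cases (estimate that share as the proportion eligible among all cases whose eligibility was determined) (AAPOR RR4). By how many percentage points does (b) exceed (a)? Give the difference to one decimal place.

5.5

Unknown if eligible = 668 + 36 = 704
Not eligible = 622 + 124 = 746
Numerator: 592 + 91 = 683
Denom: 592 + 91 + 275 + 201 + 88 + 704 = 1951
RR2 = 683 / 1951 = 0.3501
Known eligible: 592 + 91 + 275 + 201 + 88 = 1247
e = 1247 / (1247 + 746) = 1247 / 1993 = 0.6257
Estimated eligible among unknowns: 0.6257 × 704 = 440.49
Denom: 1247 + 440.49 = 1687.49
RR4 = 683 / 1687.49 = 0.4047
Difference = 40.47 − 35.01 = 5.46 percentage points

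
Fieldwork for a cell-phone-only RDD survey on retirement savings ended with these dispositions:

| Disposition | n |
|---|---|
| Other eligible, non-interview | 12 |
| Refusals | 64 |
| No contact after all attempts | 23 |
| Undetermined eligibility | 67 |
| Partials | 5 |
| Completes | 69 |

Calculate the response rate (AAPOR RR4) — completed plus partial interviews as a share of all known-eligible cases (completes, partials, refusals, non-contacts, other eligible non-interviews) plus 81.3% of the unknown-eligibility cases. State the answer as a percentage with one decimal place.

Top: 69 + 5 = 74
Determined eligible: 69 + 5 + 64 + 23 + 12 = 173
Eligible share of unknowns: 0.8130 × 67 = 54.47
Denom: 173 + 54.47 = 227.47
RR4 = 74 / 227.47 = 0.3253

32.5%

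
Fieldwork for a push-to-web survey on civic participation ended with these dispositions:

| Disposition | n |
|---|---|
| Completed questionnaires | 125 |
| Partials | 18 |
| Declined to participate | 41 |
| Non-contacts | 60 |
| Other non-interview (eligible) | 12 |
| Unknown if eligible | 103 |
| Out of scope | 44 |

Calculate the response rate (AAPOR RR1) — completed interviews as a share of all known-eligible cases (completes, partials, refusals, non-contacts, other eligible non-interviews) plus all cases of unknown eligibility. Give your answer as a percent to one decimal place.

Top = 125
Denom = 125 + 18 + 41 + 60 + 12 + 103 = 359
RR1 = 125 / 359 = 0.3482

34.8%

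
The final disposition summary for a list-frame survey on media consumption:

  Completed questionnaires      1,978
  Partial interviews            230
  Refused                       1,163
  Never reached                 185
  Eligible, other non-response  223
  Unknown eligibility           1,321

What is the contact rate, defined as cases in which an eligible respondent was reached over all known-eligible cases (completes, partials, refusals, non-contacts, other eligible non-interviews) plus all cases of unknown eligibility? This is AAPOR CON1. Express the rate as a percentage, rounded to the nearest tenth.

Top: 1978 + 230 + 1163 + 223 = 3594
Base: 1978 + 230 + 1163 + 185 + 223 + 1321 = 5100
CON1 = 3594 / 5100 = 0.7047

70.5%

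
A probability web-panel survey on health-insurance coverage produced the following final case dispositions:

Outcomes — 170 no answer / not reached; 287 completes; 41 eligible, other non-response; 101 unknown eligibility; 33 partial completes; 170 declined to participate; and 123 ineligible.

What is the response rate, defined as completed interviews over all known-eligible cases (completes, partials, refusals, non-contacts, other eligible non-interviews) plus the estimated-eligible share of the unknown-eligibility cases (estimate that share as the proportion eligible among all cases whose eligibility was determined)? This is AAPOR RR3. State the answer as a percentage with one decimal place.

Numerator → 287
Known eligible → 287 + 33 + 170 + 170 + 41 = 701
e = 701 / (701 + 123) = 701 / 824 = 0.8507
Estimated eligible among unknowns → 0.8507 × 101 = 85.92
Denominator → 701 + 85.92 = 786.92
RR3 = 287 / 786.92 = 0.3647

36.5%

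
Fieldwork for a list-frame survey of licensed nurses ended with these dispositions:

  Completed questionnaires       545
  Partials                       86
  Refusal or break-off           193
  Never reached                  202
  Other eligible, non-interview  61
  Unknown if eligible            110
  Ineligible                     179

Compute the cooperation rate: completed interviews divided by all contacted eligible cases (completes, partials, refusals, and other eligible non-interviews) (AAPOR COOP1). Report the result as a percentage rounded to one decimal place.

61.6%

Top → 545
Denom → 545 + 86 + 193 + 61 = 885
COOP1 = 545 / 885 = 0.6158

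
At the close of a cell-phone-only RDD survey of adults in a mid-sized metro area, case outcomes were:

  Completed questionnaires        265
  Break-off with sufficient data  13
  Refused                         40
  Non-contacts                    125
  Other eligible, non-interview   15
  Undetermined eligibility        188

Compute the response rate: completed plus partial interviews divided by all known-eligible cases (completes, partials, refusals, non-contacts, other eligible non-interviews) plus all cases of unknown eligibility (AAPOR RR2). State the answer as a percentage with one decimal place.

43.0%

Num = 265 + 13 = 278
Denom = 265 + 13 + 40 + 125 + 15 + 188 = 646
RR2 = 278 / 646 = 0.4303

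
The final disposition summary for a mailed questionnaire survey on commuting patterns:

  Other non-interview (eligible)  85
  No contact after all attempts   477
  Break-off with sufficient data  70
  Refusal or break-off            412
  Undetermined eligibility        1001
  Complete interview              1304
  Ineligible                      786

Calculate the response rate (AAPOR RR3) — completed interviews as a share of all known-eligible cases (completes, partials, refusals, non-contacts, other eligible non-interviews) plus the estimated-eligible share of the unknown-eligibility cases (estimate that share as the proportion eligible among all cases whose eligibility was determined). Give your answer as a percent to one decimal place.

Top → 1304
Eligible (known) → 1304 + 70 + 412 + 477 + 85 = 2348
e = 2348 / (2348 + 786) = 2348 / 3134 = 0.7492
e × U → 0.7492 × 1001 = 749.95
Denom → 2348 + 749.95 = 3097.95
RR3 = 1304 / 3097.95 = 0.4209

42.1%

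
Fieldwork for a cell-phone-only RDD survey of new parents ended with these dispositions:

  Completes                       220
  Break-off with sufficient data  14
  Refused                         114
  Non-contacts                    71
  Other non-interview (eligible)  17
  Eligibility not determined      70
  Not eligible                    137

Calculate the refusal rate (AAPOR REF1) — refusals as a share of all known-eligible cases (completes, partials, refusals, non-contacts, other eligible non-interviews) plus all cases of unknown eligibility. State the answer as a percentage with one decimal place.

Num: 114
Base: 220 + 14 + 114 + 71 + 17 + 70 = 506
REF1 = 114 / 506 = 0.2253

22.5%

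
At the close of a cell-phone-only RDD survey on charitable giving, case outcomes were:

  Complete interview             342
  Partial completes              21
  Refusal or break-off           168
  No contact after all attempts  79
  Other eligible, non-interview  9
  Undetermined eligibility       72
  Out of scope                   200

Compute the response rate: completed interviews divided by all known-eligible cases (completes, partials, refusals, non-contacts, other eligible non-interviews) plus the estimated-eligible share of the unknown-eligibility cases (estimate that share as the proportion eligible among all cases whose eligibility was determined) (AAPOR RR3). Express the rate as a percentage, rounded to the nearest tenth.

Numerator: 342
Determined eligible: 342 + 21 + 168 + 79 + 9 = 619
e = 619 / (619 + 200) = 619 / 819 = 0.7558
e × U: 0.7558 × 72 = 54.42
Denominator: 619 + 54.42 = 673.42
RR3 = 342 / 673.42 = 0.5079

50.8%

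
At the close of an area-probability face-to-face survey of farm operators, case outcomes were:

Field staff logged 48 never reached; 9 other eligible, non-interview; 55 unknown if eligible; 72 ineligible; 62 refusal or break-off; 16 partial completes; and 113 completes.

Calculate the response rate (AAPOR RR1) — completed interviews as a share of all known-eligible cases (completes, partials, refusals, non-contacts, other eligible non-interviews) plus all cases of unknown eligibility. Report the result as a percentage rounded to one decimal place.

Numerator: 113
Denom: 113 + 16 + 62 + 48 + 9 + 55 = 303
RR1 = 113 / 303 = 0.3729

37.3%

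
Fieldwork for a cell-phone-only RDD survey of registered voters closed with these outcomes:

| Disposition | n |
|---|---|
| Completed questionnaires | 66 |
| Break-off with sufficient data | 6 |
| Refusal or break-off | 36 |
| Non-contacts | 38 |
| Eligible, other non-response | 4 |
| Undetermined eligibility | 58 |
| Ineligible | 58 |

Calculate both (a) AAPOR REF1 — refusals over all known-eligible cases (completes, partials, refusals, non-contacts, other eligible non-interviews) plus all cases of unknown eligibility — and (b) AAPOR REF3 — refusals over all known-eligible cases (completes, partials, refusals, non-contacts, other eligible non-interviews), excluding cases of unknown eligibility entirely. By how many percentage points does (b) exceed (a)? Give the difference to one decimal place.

Numerator = 36
Denom = 66 + 6 + 36 + 38 + 4 + 58 = 208
REF1 = 36 / 208 = 0.1731
Denom = 66 + 6 + 36 + 38 + 4 = 150
REF3 = 36 / 150 = 0.2400
Difference = 24.00 − 17.31 = 6.69 percentage points

6.7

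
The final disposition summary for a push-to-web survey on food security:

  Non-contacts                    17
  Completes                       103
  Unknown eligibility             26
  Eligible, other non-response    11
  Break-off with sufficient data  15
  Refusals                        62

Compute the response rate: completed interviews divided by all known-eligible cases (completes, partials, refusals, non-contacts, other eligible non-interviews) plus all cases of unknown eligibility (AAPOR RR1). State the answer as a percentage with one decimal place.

44.0%

Top → 103
Denom → 103 + 15 + 62 + 17 + 11 + 26 = 234
RR1 = 103 / 234 = 0.4402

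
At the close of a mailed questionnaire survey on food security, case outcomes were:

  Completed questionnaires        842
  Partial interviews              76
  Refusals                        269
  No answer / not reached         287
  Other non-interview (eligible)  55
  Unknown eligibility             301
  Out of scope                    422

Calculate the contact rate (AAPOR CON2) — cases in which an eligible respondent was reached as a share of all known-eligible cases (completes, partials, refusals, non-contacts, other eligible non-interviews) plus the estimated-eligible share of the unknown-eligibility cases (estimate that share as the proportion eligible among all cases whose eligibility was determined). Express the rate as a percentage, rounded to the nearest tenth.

70.4%

Numerator → 842 + 76 + 269 + 55 = 1242
Known eligible → 842 + 76 + 269 + 287 + 55 = 1529
e = 1529 / (1529 + 422) = 1529 / 1951 = 0.7837
Eligible share of unknowns → 0.7837 × 301 = 235.89
Base → 1529 + 235.89 = 1764.89
CON2 = 1242 / 1764.89 = 0.7037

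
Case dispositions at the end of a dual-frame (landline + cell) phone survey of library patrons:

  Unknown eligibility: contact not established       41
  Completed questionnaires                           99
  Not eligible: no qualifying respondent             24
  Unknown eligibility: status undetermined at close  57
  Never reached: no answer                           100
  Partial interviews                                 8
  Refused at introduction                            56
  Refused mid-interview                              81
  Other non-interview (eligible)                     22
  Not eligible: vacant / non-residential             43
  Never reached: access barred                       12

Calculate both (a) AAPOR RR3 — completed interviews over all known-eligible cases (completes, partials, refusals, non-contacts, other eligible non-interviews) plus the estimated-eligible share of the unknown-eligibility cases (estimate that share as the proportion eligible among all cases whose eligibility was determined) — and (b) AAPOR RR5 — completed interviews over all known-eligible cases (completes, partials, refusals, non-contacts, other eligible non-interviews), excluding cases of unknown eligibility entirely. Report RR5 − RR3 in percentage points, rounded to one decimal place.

4.7

Refusal or break-off = 56 + 81 = 137
Never reached = 100 + 12 = 112
Eligibility not determined = 41 + 57 = 98
Not eligible = 24 + 43 = 67
Numerator → 99
Known eligible → 99 + 8 + 137 + 112 + 22 = 378
e = 378 / (378 + 67) = 378 / 445 = 0.8494
Estimated eligible among unknowns → 0.8494 × 98 = 83.24
Base → 378 + 83.24 = 461.24
RR3 = 99 / 461.24 = 0.2146
Base → 99 + 8 + 137 + 112 + 22 = 378
RR5 = 99 / 378 = 0.2619
Difference = 26.19 − 21.46 = 4.73 percentage points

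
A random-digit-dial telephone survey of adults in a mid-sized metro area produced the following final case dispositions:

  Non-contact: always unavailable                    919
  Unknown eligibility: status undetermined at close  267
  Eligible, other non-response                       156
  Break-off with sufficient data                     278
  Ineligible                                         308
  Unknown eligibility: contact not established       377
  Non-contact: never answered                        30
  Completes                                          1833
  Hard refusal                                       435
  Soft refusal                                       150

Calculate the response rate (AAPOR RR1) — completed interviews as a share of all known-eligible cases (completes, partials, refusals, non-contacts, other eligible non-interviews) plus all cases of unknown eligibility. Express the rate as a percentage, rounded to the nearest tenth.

41.2%

Refusals = 435 + 150 = 585
Non-contacts = 30 + 919 = 949
Unknown eligibility = 377 + 267 = 644
Top = 1833
Denominator = 1833 + 278 + 585 + 949 + 156 + 644 = 4445
RR1 = 1833 / 4445 = 0.4124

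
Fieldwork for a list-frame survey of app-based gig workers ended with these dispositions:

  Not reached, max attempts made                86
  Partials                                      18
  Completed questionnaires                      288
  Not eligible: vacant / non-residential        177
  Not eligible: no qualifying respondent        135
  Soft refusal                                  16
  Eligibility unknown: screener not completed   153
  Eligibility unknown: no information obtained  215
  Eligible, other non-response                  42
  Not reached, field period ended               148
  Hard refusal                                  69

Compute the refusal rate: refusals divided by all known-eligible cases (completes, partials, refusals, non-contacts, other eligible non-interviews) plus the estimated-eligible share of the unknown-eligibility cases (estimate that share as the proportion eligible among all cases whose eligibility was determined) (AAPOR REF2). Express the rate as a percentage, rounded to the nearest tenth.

Refusal or break-off = 69 + 16 = 85
Never reached = 148 + 86 = 234
Undetermined eligibility = 153 + 215 = 368
Screened out, ineligible = 135 + 177 = 312
Num = 85
Eligible (known) = 288 + 18 + 85 + 234 + 42 = 667
e = 667 / (667 + 312) = 667 / 979 = 0.6813
e × U = 0.6813 × 368 = 250.72
Denom = 667 + 250.72 = 917.72
REF2 = 85 / 917.72 = 0.0926

9.3%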